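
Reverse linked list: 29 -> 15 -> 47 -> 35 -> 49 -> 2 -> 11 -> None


Step 1: curr=29, set curr.next=prev(None) | reversed so far: 29
Step 2: curr=15, set curr.next=prev(29) | reversed so far: 15 -> 29
Step 3: curr=47, set curr.next=prev(15) | reversed so far: 47 -> 15 -> 29
Step 4: curr=35, set curr.next=prev(47) | reversed so far: 35 -> 47 -> 15 -> 29
Step 5: curr=49, set curr.next=prev(35) | reversed so far: 49 -> 35 -> 47 -> 15 -> 29
Step 6: curr=2, set curr.next=prev(49) | reversed so far: 2 -> 49 -> 35 -> 47 -> 15 -> 29
Step 7: curr=11, set curr.next=prev(2) | reversed so far: 11 -> 2 -> 49 -> 35 -> 47 -> 15 -> 29

11 -> 2 -> 49 -> 35 -> 47 -> 15 -> 29 -> None


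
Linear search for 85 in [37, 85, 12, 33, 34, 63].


i=0: 37!=85
i=1: 85==85 found!

Found at 1, 2 comps


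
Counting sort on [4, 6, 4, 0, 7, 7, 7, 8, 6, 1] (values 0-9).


Input: [4, 6, 4, 0, 7, 7, 7, 8, 6, 1]
Counts: [1, 1, 0, 0, 2, 0, 2, 3, 1, 0]

Sorted: [0, 1, 4, 4, 6, 6, 7, 7, 7, 8]


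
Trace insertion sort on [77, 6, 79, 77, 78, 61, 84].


Initial: [77, 6, 79, 77, 78, 61, 84]
Insert 6: [6, 77, 79, 77, 78, 61, 84]
Insert 79: [6, 77, 79, 77, 78, 61, 84]
Insert 77: [6, 77, 77, 79, 78, 61, 84]
Insert 78: [6, 77, 77, 78, 79, 61, 84]
Insert 61: [6, 61, 77, 77, 78, 79, 84]
Insert 84: [6, 61, 77, 77, 78, 79, 84]

Sorted: [6, 61, 77, 77, 78, 79, 84]


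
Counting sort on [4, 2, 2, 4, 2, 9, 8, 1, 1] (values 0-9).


Input: [4, 2, 2, 4, 2, 9, 8, 1, 1]
Counts: [0, 2, 3, 0, 2, 0, 0, 0, 1, 1]

Sorted: [1, 1, 2, 2, 2, 4, 4, 8, 9]


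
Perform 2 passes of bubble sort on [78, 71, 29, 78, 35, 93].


Initial: [78, 71, 29, 78, 35, 93]
Pass 1: [71, 29, 78, 35, 78, 93] (3 swaps)
Pass 2: [29, 71, 35, 78, 78, 93] (2 swaps)

After 2 passes: [29, 71, 35, 78, 78, 93]


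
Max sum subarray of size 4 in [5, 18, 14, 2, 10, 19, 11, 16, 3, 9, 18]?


[0:4]: 39
[1:5]: 44
[2:6]: 45
[3:7]: 42
[4:8]: 56
[5:9]: 49
[6:10]: 39
[7:11]: 46

Max: 56 at [4:8]


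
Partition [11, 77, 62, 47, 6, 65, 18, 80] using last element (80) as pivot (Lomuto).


Pivot: 80
  11 <= 80: advance i (no swap)
  77 <= 80: advance i (no swap)
  62 <= 80: advance i (no swap)
  47 <= 80: advance i (no swap)
  6 <= 80: advance i (no swap)
  65 <= 80: advance i (no swap)
  18 <= 80: advance i (no swap)
Place pivot at 7: [11, 77, 62, 47, 6, 65, 18, 80]

Partitioned: [11, 77, 62, 47, 6, 65, 18, 80]


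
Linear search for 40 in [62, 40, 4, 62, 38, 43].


i=0: 62!=40
i=1: 40==40 found!

Found at 1, 2 comps


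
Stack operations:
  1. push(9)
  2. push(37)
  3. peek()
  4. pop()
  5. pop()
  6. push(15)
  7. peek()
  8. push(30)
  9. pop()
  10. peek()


push(9) -> [9]
push(37) -> [9, 37]
peek()->37
pop()->37, [9]
pop()->9, []
push(15) -> [15]
peek()->15
push(30) -> [15, 30]
pop()->30, [15]
peek()->15

Final stack: [15]


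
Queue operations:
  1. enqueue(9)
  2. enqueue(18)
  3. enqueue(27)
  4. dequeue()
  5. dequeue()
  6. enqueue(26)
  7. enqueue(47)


enqueue(9) -> [9]
enqueue(18) -> [9, 18]
enqueue(27) -> [9, 18, 27]
dequeue()->9, [18, 27]
dequeue()->18, [27]
enqueue(26) -> [27, 26]
enqueue(47) -> [27, 26, 47]

Final queue: [27, 26, 47]


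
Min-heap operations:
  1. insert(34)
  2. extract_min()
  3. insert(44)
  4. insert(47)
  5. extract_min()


insert(34) -> [34]
extract_min()->34, []
insert(44) -> [44]
insert(47) -> [44, 47]
extract_min()->44, [47]

Final heap: [47]


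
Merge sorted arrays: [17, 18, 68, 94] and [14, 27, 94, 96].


Take 14 from B
Take 17 from A
Take 18 from A
Take 27 from B
Take 68 from A
Take 94 from A

Merged: [14, 17, 18, 27, 68, 94, 94, 96]


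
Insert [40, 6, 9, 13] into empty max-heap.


Insert 40: [40]
Insert 6: [40, 6]
Insert 9: [40, 6, 9]
Insert 13: [40, 13, 9, 6]

Final heap: [40, 13, 9, 6]


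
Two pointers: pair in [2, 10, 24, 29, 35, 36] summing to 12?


lo=0(2)+hi=5(36)=38
lo=0(2)+hi=4(35)=37
lo=0(2)+hi=3(29)=31
lo=0(2)+hi=2(24)=26
lo=0(2)+hi=1(10)=12

Yes: 2+10=12


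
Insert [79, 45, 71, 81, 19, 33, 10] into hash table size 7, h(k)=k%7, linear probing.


Insert 79: h=2 -> slot 2
Insert 45: h=3 -> slot 3
Insert 71: h=1 -> slot 1
Insert 81: h=4 -> slot 4
Insert 19: h=5 -> slot 5
Insert 33: h=5, 1 probes -> slot 6
Insert 10: h=3, 4 probes -> slot 0

Table: [10, 71, 79, 45, 81, 19, 33]


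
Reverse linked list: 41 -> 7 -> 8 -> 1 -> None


Step 1: curr=41, set curr.next=prev(None) | reversed so far: 41
Step 2: curr=7, set curr.next=prev(41) | reversed so far: 7 -> 41
Step 3: curr=8, set curr.next=prev(7) | reversed so far: 8 -> 7 -> 41
Step 4: curr=1, set curr.next=prev(8) | reversed so far: 1 -> 8 -> 7 -> 41

1 -> 8 -> 7 -> 41 -> None


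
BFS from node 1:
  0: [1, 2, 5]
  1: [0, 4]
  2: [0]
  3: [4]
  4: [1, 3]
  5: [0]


Visit 1, enqueue [0, 4]
Visit 0, enqueue [2, 5]
Visit 4, enqueue [3]
Visit 2, enqueue []
Visit 5, enqueue []
Visit 3, enqueue []

BFS order: [1, 0, 4, 2, 5, 3]


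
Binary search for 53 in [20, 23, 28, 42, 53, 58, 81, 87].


Step 1: lo=0, hi=7, mid=3, val=42
Step 2: lo=4, hi=7, mid=5, val=58
Step 3: lo=4, hi=4, mid=4, val=53

Found at index 4


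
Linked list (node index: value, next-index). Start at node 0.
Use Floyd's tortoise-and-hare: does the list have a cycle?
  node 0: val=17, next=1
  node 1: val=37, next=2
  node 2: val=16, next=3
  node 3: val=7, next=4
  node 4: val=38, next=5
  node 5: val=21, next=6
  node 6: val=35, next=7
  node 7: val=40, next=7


Floyd's tortoise (slow, +1) and hare (fast, +2):
  init: slow=0, fast=0
  step 1: slow=1, fast=2
  step 2: slow=2, fast=4
  step 3: slow=3, fast=6
  step 4: slow=4, fast=7
  step 5: slow=5, fast=7
  step 6: slow=6, fast=7
  step 7: slow=7, fast=7
  slow == fast at node 7: cycle detected

Cycle: yes


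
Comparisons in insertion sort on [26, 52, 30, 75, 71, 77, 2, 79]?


Algorithm: insertion sort
Input: [26, 52, 30, 75, 71, 77, 2, 79]
Sorted: [2, 26, 30, 52, 71, 75, 77, 79]

14


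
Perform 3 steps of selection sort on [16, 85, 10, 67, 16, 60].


Initial: [16, 85, 10, 67, 16, 60]
Step 1: min=10 at 2
  Swap: [10, 85, 16, 67, 16, 60]
Step 2: min=16 at 2
  Swap: [10, 16, 85, 67, 16, 60]
Step 3: min=16 at 4
  Swap: [10, 16, 16, 67, 85, 60]

After 3 steps: [10, 16, 16, 67, 85, 60]


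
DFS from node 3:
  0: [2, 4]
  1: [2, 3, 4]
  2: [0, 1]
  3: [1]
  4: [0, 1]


Visit 3, push [1]
Visit 1, push [4, 2]
Visit 2, push [0]
Visit 0, push [4]
Visit 4, push []

DFS order: [3, 1, 2, 0, 4]


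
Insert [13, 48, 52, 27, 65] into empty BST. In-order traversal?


Insert 13: root
Insert 48: R from 13
Insert 52: R from 13 -> R from 48
Insert 27: R from 13 -> L from 48
Insert 65: R from 13 -> R from 48 -> R from 52

In-order: [13, 27, 48, 52, 65]


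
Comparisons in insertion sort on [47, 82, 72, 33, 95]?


Algorithm: insertion sort
Input: [47, 82, 72, 33, 95]
Sorted: [33, 47, 72, 82, 95]

7


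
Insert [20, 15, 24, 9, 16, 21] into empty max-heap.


Insert 20: [20]
Insert 15: [20, 15]
Insert 24: [24, 15, 20]
Insert 9: [24, 15, 20, 9]
Insert 16: [24, 16, 20, 9, 15]
Insert 21: [24, 16, 21, 9, 15, 20]

Final heap: [24, 16, 21, 9, 15, 20]


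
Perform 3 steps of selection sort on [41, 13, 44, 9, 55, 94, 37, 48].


Initial: [41, 13, 44, 9, 55, 94, 37, 48]
Step 1: min=9 at 3
  Swap: [9, 13, 44, 41, 55, 94, 37, 48]
Step 2: min=13 at 1
  Swap: [9, 13, 44, 41, 55, 94, 37, 48]
Step 3: min=37 at 6
  Swap: [9, 13, 37, 41, 55, 94, 44, 48]

After 3 steps: [9, 13, 37, 41, 55, 94, 44, 48]


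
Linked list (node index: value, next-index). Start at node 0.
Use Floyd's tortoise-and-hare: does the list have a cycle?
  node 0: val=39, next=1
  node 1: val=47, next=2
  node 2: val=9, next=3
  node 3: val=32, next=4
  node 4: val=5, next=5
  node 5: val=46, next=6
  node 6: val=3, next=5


Floyd's tortoise (slow, +1) and hare (fast, +2):
  init: slow=0, fast=0
  step 1: slow=1, fast=2
  step 2: slow=2, fast=4
  step 3: slow=3, fast=6
  step 4: slow=4, fast=6
  step 5: slow=5, fast=6
  step 6: slow=6, fast=6
  slow == fast at node 6: cycle detected

Cycle: yes


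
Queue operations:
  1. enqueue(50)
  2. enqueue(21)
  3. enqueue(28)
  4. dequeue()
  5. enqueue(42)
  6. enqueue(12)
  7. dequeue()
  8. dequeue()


enqueue(50) -> [50]
enqueue(21) -> [50, 21]
enqueue(28) -> [50, 21, 28]
dequeue()->50, [21, 28]
enqueue(42) -> [21, 28, 42]
enqueue(12) -> [21, 28, 42, 12]
dequeue()->21, [28, 42, 12]
dequeue()->28, [42, 12]

Final queue: [42, 12]


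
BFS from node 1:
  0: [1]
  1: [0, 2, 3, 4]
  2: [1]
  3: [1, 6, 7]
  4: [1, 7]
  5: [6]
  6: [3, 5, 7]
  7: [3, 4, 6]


Visit 1, enqueue [0, 2, 3, 4]
Visit 0, enqueue []
Visit 2, enqueue []
Visit 3, enqueue [6, 7]
Visit 4, enqueue []
Visit 6, enqueue [5]
Visit 7, enqueue []
Visit 5, enqueue []

BFS order: [1, 0, 2, 3, 4, 6, 7, 5]


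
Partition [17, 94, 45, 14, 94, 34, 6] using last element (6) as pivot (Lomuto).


Pivot: 6
Place pivot at 0: [6, 94, 45, 14, 94, 34, 17]

Partitioned: [6, 94, 45, 14, 94, 34, 17]


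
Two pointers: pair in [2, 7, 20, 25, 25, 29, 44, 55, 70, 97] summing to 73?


lo=0(2)+hi=9(97)=99
lo=0(2)+hi=8(70)=72
lo=1(7)+hi=8(70)=77
lo=1(7)+hi=7(55)=62
lo=2(20)+hi=7(55)=75
lo=2(20)+hi=6(44)=64
lo=3(25)+hi=6(44)=69
lo=4(25)+hi=6(44)=69
lo=5(29)+hi=6(44)=73

Yes: 29+44=73


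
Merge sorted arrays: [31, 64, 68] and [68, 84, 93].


Take 31 from A
Take 64 from A
Take 68 from A

Merged: [31, 64, 68, 68, 84, 93]


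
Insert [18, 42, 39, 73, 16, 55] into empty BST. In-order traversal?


Insert 18: root
Insert 42: R from 18
Insert 39: R from 18 -> L from 42
Insert 73: R from 18 -> R from 42
Insert 16: L from 18
Insert 55: R from 18 -> R from 42 -> L from 73

In-order: [16, 18, 39, 42, 55, 73]


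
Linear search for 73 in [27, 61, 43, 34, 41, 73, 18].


i=0: 27!=73
i=1: 61!=73
i=2: 43!=73
i=3: 34!=73
i=4: 41!=73
i=5: 73==73 found!

Found at 5, 6 comps


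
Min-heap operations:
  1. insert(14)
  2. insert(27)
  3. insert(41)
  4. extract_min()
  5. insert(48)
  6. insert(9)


insert(14) -> [14]
insert(27) -> [14, 27]
insert(41) -> [14, 27, 41]
extract_min()->14, [27, 41]
insert(48) -> [27, 41, 48]
insert(9) -> [9, 27, 48, 41]

Final heap: [9, 27, 48, 41]


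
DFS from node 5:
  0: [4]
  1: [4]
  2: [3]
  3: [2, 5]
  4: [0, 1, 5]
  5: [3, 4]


Visit 5, push [4, 3]
Visit 3, push [2]
Visit 2, push []
Visit 4, push [1, 0]
Visit 0, push []
Visit 1, push []

DFS order: [5, 3, 2, 4, 0, 1]


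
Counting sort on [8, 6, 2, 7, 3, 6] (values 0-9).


Input: [8, 6, 2, 7, 3, 6]
Counts: [0, 0, 1, 1, 0, 0, 2, 1, 1, 0]

Sorted: [2, 3, 6, 6, 7, 8]


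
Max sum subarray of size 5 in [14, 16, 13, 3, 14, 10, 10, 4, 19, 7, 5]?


[0:5]: 60
[1:6]: 56
[2:7]: 50
[3:8]: 41
[4:9]: 57
[5:10]: 50
[6:11]: 45

Max: 60 at [0:5]


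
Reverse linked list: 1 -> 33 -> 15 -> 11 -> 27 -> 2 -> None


Step 1: curr=1, set curr.next=prev(None) | reversed so far: 1
Step 2: curr=33, set curr.next=prev(1) | reversed so far: 33 -> 1
Step 3: curr=15, set curr.next=prev(33) | reversed so far: 15 -> 33 -> 1
Step 4: curr=11, set curr.next=prev(15) | reversed so far: 11 -> 15 -> 33 -> 1
Step 5: curr=27, set curr.next=prev(11) | reversed so far: 27 -> 11 -> 15 -> 33 -> 1
Step 6: curr=2, set curr.next=prev(27) | reversed so far: 2 -> 27 -> 11 -> 15 -> 33 -> 1

2 -> 27 -> 11 -> 15 -> 33 -> 1 -> None


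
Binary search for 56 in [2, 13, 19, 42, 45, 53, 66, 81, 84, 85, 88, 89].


Step 1: lo=0, hi=11, mid=5, val=53
Step 2: lo=6, hi=11, mid=8, val=84
Step 3: lo=6, hi=7, mid=6, val=66

Not found


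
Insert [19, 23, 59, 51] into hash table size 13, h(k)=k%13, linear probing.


Insert 19: h=6 -> slot 6
Insert 23: h=10 -> slot 10
Insert 59: h=7 -> slot 7
Insert 51: h=12 -> slot 12

Table: [None, None, None, None, None, None, 19, 59, None, None, 23, None, 51]


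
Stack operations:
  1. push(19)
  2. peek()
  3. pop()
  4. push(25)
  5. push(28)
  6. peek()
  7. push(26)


push(19) -> [19]
peek()->19
pop()->19, []
push(25) -> [25]
push(28) -> [25, 28]
peek()->28
push(26) -> [25, 28, 26]

Final stack: [25, 28, 26]


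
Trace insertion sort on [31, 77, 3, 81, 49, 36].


Initial: [31, 77, 3, 81, 49, 36]
Insert 77: [31, 77, 3, 81, 49, 36]
Insert 3: [3, 31, 77, 81, 49, 36]
Insert 81: [3, 31, 77, 81, 49, 36]
Insert 49: [3, 31, 49, 77, 81, 36]
Insert 36: [3, 31, 36, 49, 77, 81]

Sorted: [3, 31, 36, 49, 77, 81]


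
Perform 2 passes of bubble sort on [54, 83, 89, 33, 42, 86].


Initial: [54, 83, 89, 33, 42, 86]
Pass 1: [54, 83, 33, 42, 86, 89] (3 swaps)
Pass 2: [54, 33, 42, 83, 86, 89] (2 swaps)

After 2 passes: [54, 33, 42, 83, 86, 89]


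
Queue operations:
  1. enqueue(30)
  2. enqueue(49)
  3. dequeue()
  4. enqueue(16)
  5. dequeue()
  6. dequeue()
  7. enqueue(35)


enqueue(30) -> [30]
enqueue(49) -> [30, 49]
dequeue()->30, [49]
enqueue(16) -> [49, 16]
dequeue()->49, [16]
dequeue()->16, []
enqueue(35) -> [35]

Final queue: [35]


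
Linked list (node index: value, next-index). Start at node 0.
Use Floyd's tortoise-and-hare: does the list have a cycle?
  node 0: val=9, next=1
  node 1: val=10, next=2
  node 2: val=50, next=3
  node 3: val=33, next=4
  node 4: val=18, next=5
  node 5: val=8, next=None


Floyd's tortoise (slow, +1) and hare (fast, +2):
  init: slow=0, fast=0
  step 1: slow=1, fast=2
  step 2: slow=2, fast=4
  step 3: fast 4->5->None, no cycle

Cycle: no


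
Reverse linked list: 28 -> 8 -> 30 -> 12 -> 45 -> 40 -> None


Step 1: curr=28, set curr.next=prev(None) | reversed so far: 28
Step 2: curr=8, set curr.next=prev(28) | reversed so far: 8 -> 28
Step 3: curr=30, set curr.next=prev(8) | reversed so far: 30 -> 8 -> 28
Step 4: curr=12, set curr.next=prev(30) | reversed so far: 12 -> 30 -> 8 -> 28
Step 5: curr=45, set curr.next=prev(12) | reversed so far: 45 -> 12 -> 30 -> 8 -> 28
Step 6: curr=40, set curr.next=prev(45) | reversed so far: 40 -> 45 -> 12 -> 30 -> 8 -> 28

40 -> 45 -> 12 -> 30 -> 8 -> 28 -> None


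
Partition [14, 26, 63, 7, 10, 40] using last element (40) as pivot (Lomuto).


Pivot: 40
  14 <= 40: advance i (no swap)
  26 <= 40: advance i (no swap)
  7 <= 40: swap -> [14, 26, 7, 63, 10, 40]
  10 <= 40: swap -> [14, 26, 7, 10, 63, 40]
Place pivot at 4: [14, 26, 7, 10, 40, 63]

Partitioned: [14, 26, 7, 10, 40, 63]


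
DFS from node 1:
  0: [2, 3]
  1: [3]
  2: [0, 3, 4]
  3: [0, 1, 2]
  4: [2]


Visit 1, push [3]
Visit 3, push [2, 0]
Visit 0, push [2]
Visit 2, push [4]
Visit 4, push []

DFS order: [1, 3, 0, 2, 4]


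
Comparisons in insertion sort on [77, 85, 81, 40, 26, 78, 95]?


Algorithm: insertion sort
Input: [77, 85, 81, 40, 26, 78, 95]
Sorted: [26, 40, 77, 78, 81, 85, 95]

14


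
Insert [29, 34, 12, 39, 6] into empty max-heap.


Insert 29: [29]
Insert 34: [34, 29]
Insert 12: [34, 29, 12]
Insert 39: [39, 34, 12, 29]
Insert 6: [39, 34, 12, 29, 6]

Final heap: [39, 34, 12, 29, 6]


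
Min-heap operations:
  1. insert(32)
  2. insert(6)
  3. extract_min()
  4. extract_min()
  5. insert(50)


insert(32) -> [32]
insert(6) -> [6, 32]
extract_min()->6, [32]
extract_min()->32, []
insert(50) -> [50]

Final heap: [50]


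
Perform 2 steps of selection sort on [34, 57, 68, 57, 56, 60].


Initial: [34, 57, 68, 57, 56, 60]
Step 1: min=34 at 0
  Swap: [34, 57, 68, 57, 56, 60]
Step 2: min=56 at 4
  Swap: [34, 56, 68, 57, 57, 60]

After 2 steps: [34, 56, 68, 57, 57, 60]


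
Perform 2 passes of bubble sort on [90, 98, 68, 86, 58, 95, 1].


Initial: [90, 98, 68, 86, 58, 95, 1]
Pass 1: [90, 68, 86, 58, 95, 1, 98] (5 swaps)
Pass 2: [68, 86, 58, 90, 1, 95, 98] (4 swaps)

After 2 passes: [68, 86, 58, 90, 1, 95, 98]


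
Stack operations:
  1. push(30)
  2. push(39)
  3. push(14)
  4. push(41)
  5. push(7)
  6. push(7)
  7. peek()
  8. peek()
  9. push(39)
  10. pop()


push(30) -> [30]
push(39) -> [30, 39]
push(14) -> [30, 39, 14]
push(41) -> [30, 39, 14, 41]
push(7) -> [30, 39, 14, 41, 7]
push(7) -> [30, 39, 14, 41, 7, 7]
peek()->7
peek()->7
push(39) -> [30, 39, 14, 41, 7, 7, 39]
pop()->39, [30, 39, 14, 41, 7, 7]

Final stack: [30, 39, 14, 41, 7, 7]


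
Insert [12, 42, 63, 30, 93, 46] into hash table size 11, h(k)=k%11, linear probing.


Insert 12: h=1 -> slot 1
Insert 42: h=9 -> slot 9
Insert 63: h=8 -> slot 8
Insert 30: h=8, 2 probes -> slot 10
Insert 93: h=5 -> slot 5
Insert 46: h=2 -> slot 2

Table: [None, 12, 46, None, None, 93, None, None, 63, 42, 30]


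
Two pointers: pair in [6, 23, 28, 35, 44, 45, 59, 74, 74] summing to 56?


lo=0(6)+hi=8(74)=80
lo=0(6)+hi=7(74)=80
lo=0(6)+hi=6(59)=65
lo=0(6)+hi=5(45)=51
lo=1(23)+hi=5(45)=68
lo=1(23)+hi=4(44)=67
lo=1(23)+hi=3(35)=58
lo=1(23)+hi=2(28)=51

No pair found


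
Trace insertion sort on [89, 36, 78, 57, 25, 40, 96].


Initial: [89, 36, 78, 57, 25, 40, 96]
Insert 36: [36, 89, 78, 57, 25, 40, 96]
Insert 78: [36, 78, 89, 57, 25, 40, 96]
Insert 57: [36, 57, 78, 89, 25, 40, 96]
Insert 25: [25, 36, 57, 78, 89, 40, 96]
Insert 40: [25, 36, 40, 57, 78, 89, 96]
Insert 96: [25, 36, 40, 57, 78, 89, 96]

Sorted: [25, 36, 40, 57, 78, 89, 96]


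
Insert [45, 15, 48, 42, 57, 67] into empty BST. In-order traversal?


Insert 45: root
Insert 15: L from 45
Insert 48: R from 45
Insert 42: L from 45 -> R from 15
Insert 57: R from 45 -> R from 48
Insert 67: R from 45 -> R from 48 -> R from 57

In-order: [15, 42, 45, 48, 57, 67]


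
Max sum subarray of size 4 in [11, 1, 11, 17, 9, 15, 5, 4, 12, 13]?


[0:4]: 40
[1:5]: 38
[2:6]: 52
[3:7]: 46
[4:8]: 33
[5:9]: 36
[6:10]: 34

Max: 52 at [2:6]


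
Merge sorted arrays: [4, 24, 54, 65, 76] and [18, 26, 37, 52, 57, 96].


Take 4 from A
Take 18 from B
Take 24 from A
Take 26 from B
Take 37 from B
Take 52 from B
Take 54 from A
Take 57 from B
Take 65 from A
Take 76 from A

Merged: [4, 18, 24, 26, 37, 52, 54, 57, 65, 76, 96]


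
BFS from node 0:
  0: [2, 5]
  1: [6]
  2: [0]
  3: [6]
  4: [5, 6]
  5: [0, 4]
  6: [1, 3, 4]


Visit 0, enqueue [2, 5]
Visit 2, enqueue []
Visit 5, enqueue [4]
Visit 4, enqueue [6]
Visit 6, enqueue [1, 3]
Visit 1, enqueue []
Visit 3, enqueue []

BFS order: [0, 2, 5, 4, 6, 1, 3]


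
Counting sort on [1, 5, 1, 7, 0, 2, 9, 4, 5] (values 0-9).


Input: [1, 5, 1, 7, 0, 2, 9, 4, 5]
Counts: [1, 2, 1, 0, 1, 2, 0, 1, 0, 1]

Sorted: [0, 1, 1, 2, 4, 5, 5, 7, 9]


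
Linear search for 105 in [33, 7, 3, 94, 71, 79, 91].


i=0: 33!=105
i=1: 7!=105
i=2: 3!=105
i=3: 94!=105
i=4: 71!=105
i=5: 79!=105
i=6: 91!=105

Not found, 7 comps


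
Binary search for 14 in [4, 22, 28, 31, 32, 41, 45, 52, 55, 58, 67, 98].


Step 1: lo=0, hi=11, mid=5, val=41
Step 2: lo=0, hi=4, mid=2, val=28
Step 3: lo=0, hi=1, mid=0, val=4
Step 4: lo=1, hi=1, mid=1, val=22

Not found


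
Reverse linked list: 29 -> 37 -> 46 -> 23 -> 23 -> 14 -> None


Step 1: curr=29, set curr.next=prev(None) | reversed so far: 29
Step 2: curr=37, set curr.next=prev(29) | reversed so far: 37 -> 29
Step 3: curr=46, set curr.next=prev(37) | reversed so far: 46 -> 37 -> 29
Step 4: curr=23, set curr.next=prev(46) | reversed so far: 23 -> 46 -> 37 -> 29
Step 5: curr=23, set curr.next=prev(23) | reversed so far: 23 -> 23 -> 46 -> 37 -> 29
Step 6: curr=14, set curr.next=prev(23) | reversed so far: 14 -> 23 -> 23 -> 46 -> 37 -> 29

14 -> 23 -> 23 -> 46 -> 37 -> 29 -> None


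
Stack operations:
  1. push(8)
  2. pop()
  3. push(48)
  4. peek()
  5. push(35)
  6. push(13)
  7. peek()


push(8) -> [8]
pop()->8, []
push(48) -> [48]
peek()->48
push(35) -> [48, 35]
push(13) -> [48, 35, 13]
peek()->13

Final stack: [48, 35, 13]


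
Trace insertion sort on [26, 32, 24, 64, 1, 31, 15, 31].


Initial: [26, 32, 24, 64, 1, 31, 15, 31]
Insert 32: [26, 32, 24, 64, 1, 31, 15, 31]
Insert 24: [24, 26, 32, 64, 1, 31, 15, 31]
Insert 64: [24, 26, 32, 64, 1, 31, 15, 31]
Insert 1: [1, 24, 26, 32, 64, 31, 15, 31]
Insert 31: [1, 24, 26, 31, 32, 64, 15, 31]
Insert 15: [1, 15, 24, 26, 31, 32, 64, 31]
Insert 31: [1, 15, 24, 26, 31, 31, 32, 64]

Sorted: [1, 15, 24, 26, 31, 31, 32, 64]


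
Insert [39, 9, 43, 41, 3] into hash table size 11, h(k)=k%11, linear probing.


Insert 39: h=6 -> slot 6
Insert 9: h=9 -> slot 9
Insert 43: h=10 -> slot 10
Insert 41: h=8 -> slot 8
Insert 3: h=3 -> slot 3

Table: [None, None, None, 3, None, None, 39, None, 41, 9, 43]


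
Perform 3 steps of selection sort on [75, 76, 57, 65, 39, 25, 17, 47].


Initial: [75, 76, 57, 65, 39, 25, 17, 47]
Step 1: min=17 at 6
  Swap: [17, 76, 57, 65, 39, 25, 75, 47]
Step 2: min=25 at 5
  Swap: [17, 25, 57, 65, 39, 76, 75, 47]
Step 3: min=39 at 4
  Swap: [17, 25, 39, 65, 57, 76, 75, 47]

After 3 steps: [17, 25, 39, 65, 57, 76, 75, 47]


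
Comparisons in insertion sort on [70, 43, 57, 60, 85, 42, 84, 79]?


Algorithm: insertion sort
Input: [70, 43, 57, 60, 85, 42, 84, 79]
Sorted: [42, 43, 57, 60, 70, 79, 84, 85]

16


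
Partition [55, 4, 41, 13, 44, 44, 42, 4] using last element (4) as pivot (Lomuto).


Pivot: 4
  4 <= 4: swap -> [4, 55, 41, 13, 44, 44, 42, 4]
Place pivot at 1: [4, 4, 41, 13, 44, 44, 42, 55]

Partitioned: [4, 4, 41, 13, 44, 44, 42, 55]


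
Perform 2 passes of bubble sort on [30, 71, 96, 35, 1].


Initial: [30, 71, 96, 35, 1]
Pass 1: [30, 71, 35, 1, 96] (2 swaps)
Pass 2: [30, 35, 1, 71, 96] (2 swaps)

After 2 passes: [30, 35, 1, 71, 96]


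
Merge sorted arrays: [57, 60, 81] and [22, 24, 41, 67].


Take 22 from B
Take 24 from B
Take 41 from B
Take 57 from A
Take 60 from A
Take 67 from B

Merged: [22, 24, 41, 57, 60, 67, 81]


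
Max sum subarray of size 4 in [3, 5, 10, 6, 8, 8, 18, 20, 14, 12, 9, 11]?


[0:4]: 24
[1:5]: 29
[2:6]: 32
[3:7]: 40
[4:8]: 54
[5:9]: 60
[6:10]: 64
[7:11]: 55
[8:12]: 46

Max: 64 at [6:10]


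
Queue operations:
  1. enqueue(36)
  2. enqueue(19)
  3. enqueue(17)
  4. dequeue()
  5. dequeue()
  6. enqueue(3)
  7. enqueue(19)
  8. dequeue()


enqueue(36) -> [36]
enqueue(19) -> [36, 19]
enqueue(17) -> [36, 19, 17]
dequeue()->36, [19, 17]
dequeue()->19, [17]
enqueue(3) -> [17, 3]
enqueue(19) -> [17, 3, 19]
dequeue()->17, [3, 19]

Final queue: [3, 19]


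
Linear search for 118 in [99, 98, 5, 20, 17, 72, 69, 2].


i=0: 99!=118
i=1: 98!=118
i=2: 5!=118
i=3: 20!=118
i=4: 17!=118
i=5: 72!=118
i=6: 69!=118
i=7: 2!=118

Not found, 8 comps


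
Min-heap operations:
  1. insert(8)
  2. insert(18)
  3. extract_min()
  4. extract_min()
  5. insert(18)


insert(8) -> [8]
insert(18) -> [8, 18]
extract_min()->8, [18]
extract_min()->18, []
insert(18) -> [18]

Final heap: [18]


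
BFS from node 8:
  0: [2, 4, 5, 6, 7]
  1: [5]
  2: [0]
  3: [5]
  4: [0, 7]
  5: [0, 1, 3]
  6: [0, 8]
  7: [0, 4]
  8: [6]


Visit 8, enqueue [6]
Visit 6, enqueue [0]
Visit 0, enqueue [2, 4, 5, 7]
Visit 2, enqueue []
Visit 4, enqueue []
Visit 5, enqueue [1, 3]
Visit 7, enqueue []
Visit 1, enqueue []
Visit 3, enqueue []

BFS order: [8, 6, 0, 2, 4, 5, 7, 1, 3]


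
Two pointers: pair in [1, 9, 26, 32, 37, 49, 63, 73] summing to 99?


lo=0(1)+hi=7(73)=74
lo=1(9)+hi=7(73)=82
lo=2(26)+hi=7(73)=99

Yes: 26+73=99


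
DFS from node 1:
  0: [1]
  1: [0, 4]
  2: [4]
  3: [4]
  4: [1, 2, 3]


Visit 1, push [4, 0]
Visit 0, push []
Visit 4, push [3, 2]
Visit 2, push []
Visit 3, push []

DFS order: [1, 0, 4, 2, 3]


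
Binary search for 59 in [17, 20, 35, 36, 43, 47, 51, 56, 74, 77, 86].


Step 1: lo=0, hi=10, mid=5, val=47
Step 2: lo=6, hi=10, mid=8, val=74
Step 3: lo=6, hi=7, mid=6, val=51
Step 4: lo=7, hi=7, mid=7, val=56

Not found


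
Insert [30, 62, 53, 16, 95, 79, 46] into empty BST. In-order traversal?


Insert 30: root
Insert 62: R from 30
Insert 53: R from 30 -> L from 62
Insert 16: L from 30
Insert 95: R from 30 -> R from 62
Insert 79: R from 30 -> R from 62 -> L from 95
Insert 46: R from 30 -> L from 62 -> L from 53

In-order: [16, 30, 46, 53, 62, 79, 95]


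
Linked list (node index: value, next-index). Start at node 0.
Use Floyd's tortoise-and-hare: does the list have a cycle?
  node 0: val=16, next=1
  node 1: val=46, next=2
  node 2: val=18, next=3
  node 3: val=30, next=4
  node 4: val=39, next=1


Floyd's tortoise (slow, +1) and hare (fast, +2):
  init: slow=0, fast=0
  step 1: slow=1, fast=2
  step 2: slow=2, fast=4
  step 3: slow=3, fast=2
  step 4: slow=4, fast=4
  slow == fast at node 4: cycle detected

Cycle: yes


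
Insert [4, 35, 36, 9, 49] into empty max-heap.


Insert 4: [4]
Insert 35: [35, 4]
Insert 36: [36, 4, 35]
Insert 9: [36, 9, 35, 4]
Insert 49: [49, 36, 35, 4, 9]

Final heap: [49, 36, 35, 4, 9]


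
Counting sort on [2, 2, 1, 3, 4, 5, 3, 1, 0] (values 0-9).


Input: [2, 2, 1, 3, 4, 5, 3, 1, 0]
Counts: [1, 2, 2, 2, 1, 1, 0, 0, 0, 0]

Sorted: [0, 1, 1, 2, 2, 3, 3, 4, 5]


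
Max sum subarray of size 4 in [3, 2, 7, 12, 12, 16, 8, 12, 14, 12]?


[0:4]: 24
[1:5]: 33
[2:6]: 47
[3:7]: 48
[4:8]: 48
[5:9]: 50
[6:10]: 46

Max: 50 at [5:9]


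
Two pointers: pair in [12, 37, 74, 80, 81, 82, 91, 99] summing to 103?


lo=0(12)+hi=7(99)=111
lo=0(12)+hi=6(91)=103

Yes: 12+91=103


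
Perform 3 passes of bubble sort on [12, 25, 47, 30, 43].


Initial: [12, 25, 47, 30, 43]
Pass 1: [12, 25, 30, 43, 47] (2 swaps)
Pass 2: [12, 25, 30, 43, 47] (0 swaps)
Pass 3: [12, 25, 30, 43, 47] (0 swaps)

After 3 passes: [12, 25, 30, 43, 47]


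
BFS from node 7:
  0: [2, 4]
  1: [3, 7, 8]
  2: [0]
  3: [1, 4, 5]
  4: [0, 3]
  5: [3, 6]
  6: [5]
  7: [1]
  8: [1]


Visit 7, enqueue [1]
Visit 1, enqueue [3, 8]
Visit 3, enqueue [4, 5]
Visit 8, enqueue []
Visit 4, enqueue [0]
Visit 5, enqueue [6]
Visit 0, enqueue [2]
Visit 6, enqueue []
Visit 2, enqueue []

BFS order: [7, 1, 3, 8, 4, 5, 0, 6, 2]


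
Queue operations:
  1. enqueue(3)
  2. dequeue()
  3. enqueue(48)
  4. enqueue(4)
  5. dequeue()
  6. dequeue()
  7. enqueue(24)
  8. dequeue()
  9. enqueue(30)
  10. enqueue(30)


enqueue(3) -> [3]
dequeue()->3, []
enqueue(48) -> [48]
enqueue(4) -> [48, 4]
dequeue()->48, [4]
dequeue()->4, []
enqueue(24) -> [24]
dequeue()->24, []
enqueue(30) -> [30]
enqueue(30) -> [30, 30]

Final queue: [30, 30]


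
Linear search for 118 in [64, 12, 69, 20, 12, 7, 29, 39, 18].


i=0: 64!=118
i=1: 12!=118
i=2: 69!=118
i=3: 20!=118
i=4: 12!=118
i=5: 7!=118
i=6: 29!=118
i=7: 39!=118
i=8: 18!=118

Not found, 9 comps


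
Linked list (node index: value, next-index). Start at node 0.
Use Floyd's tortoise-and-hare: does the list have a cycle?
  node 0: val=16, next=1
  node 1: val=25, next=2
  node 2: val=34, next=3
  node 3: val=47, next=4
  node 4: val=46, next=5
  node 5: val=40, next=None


Floyd's tortoise (slow, +1) and hare (fast, +2):
  init: slow=0, fast=0
  step 1: slow=1, fast=2
  step 2: slow=2, fast=4
  step 3: fast 4->5->None, no cycle

Cycle: no


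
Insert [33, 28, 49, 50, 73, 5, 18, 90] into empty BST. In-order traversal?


Insert 33: root
Insert 28: L from 33
Insert 49: R from 33
Insert 50: R from 33 -> R from 49
Insert 73: R from 33 -> R from 49 -> R from 50
Insert 5: L from 33 -> L from 28
Insert 18: L from 33 -> L from 28 -> R from 5
Insert 90: R from 33 -> R from 49 -> R from 50 -> R from 73

In-order: [5, 18, 28, 33, 49, 50, 73, 90]


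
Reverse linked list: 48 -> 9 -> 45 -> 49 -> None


Step 1: curr=48, set curr.next=prev(None) | reversed so far: 48
Step 2: curr=9, set curr.next=prev(48) | reversed so far: 9 -> 48
Step 3: curr=45, set curr.next=prev(9) | reversed so far: 45 -> 9 -> 48
Step 4: curr=49, set curr.next=prev(45) | reversed so far: 49 -> 45 -> 9 -> 48

49 -> 45 -> 9 -> 48 -> None


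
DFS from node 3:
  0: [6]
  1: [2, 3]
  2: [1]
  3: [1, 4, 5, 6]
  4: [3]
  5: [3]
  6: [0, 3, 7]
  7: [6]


Visit 3, push [6, 5, 4, 1]
Visit 1, push [2]
Visit 2, push []
Visit 4, push []
Visit 5, push []
Visit 6, push [7, 0]
Visit 0, push []
Visit 7, push []

DFS order: [3, 1, 2, 4, 5, 6, 0, 7]


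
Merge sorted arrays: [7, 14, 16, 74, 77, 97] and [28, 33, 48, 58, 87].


Take 7 from A
Take 14 from A
Take 16 from A
Take 28 from B
Take 33 from B
Take 48 from B
Take 58 from B
Take 74 from A
Take 77 from A
Take 87 from B

Merged: [7, 14, 16, 28, 33, 48, 58, 74, 77, 87, 97]


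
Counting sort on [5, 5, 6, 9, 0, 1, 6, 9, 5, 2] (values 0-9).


Input: [5, 5, 6, 9, 0, 1, 6, 9, 5, 2]
Counts: [1, 1, 1, 0, 0, 3, 2, 0, 0, 2]

Sorted: [0, 1, 2, 5, 5, 5, 6, 6, 9, 9]


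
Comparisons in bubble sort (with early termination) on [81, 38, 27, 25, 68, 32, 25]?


Algorithm: bubble sort (with early termination)
Input: [81, 38, 27, 25, 68, 32, 25]
Sorted: [25, 25, 27, 32, 38, 68, 81]

21


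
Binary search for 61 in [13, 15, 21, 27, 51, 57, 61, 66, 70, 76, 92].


Step 1: lo=0, hi=10, mid=5, val=57
Step 2: lo=6, hi=10, mid=8, val=70
Step 3: lo=6, hi=7, mid=6, val=61

Found at index 6


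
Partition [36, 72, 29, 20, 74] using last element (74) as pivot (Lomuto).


Pivot: 74
  36 <= 74: advance i (no swap)
  72 <= 74: advance i (no swap)
  29 <= 74: advance i (no swap)
  20 <= 74: advance i (no swap)
Place pivot at 4: [36, 72, 29, 20, 74]

Partitioned: [36, 72, 29, 20, 74]


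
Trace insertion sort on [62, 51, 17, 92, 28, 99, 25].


Initial: [62, 51, 17, 92, 28, 99, 25]
Insert 51: [51, 62, 17, 92, 28, 99, 25]
Insert 17: [17, 51, 62, 92, 28, 99, 25]
Insert 92: [17, 51, 62, 92, 28, 99, 25]
Insert 28: [17, 28, 51, 62, 92, 99, 25]
Insert 99: [17, 28, 51, 62, 92, 99, 25]
Insert 25: [17, 25, 28, 51, 62, 92, 99]

Sorted: [17, 25, 28, 51, 62, 92, 99]


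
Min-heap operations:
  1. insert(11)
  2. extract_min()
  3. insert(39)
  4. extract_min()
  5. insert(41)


insert(11) -> [11]
extract_min()->11, []
insert(39) -> [39]
extract_min()->39, []
insert(41) -> [41]

Final heap: [41]


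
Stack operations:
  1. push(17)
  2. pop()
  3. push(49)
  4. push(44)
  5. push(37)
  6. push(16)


push(17) -> [17]
pop()->17, []
push(49) -> [49]
push(44) -> [49, 44]
push(37) -> [49, 44, 37]
push(16) -> [49, 44, 37, 16]

Final stack: [49, 44, 37, 16]


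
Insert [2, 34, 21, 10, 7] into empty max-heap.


Insert 2: [2]
Insert 34: [34, 2]
Insert 21: [34, 2, 21]
Insert 10: [34, 10, 21, 2]
Insert 7: [34, 10, 21, 2, 7]

Final heap: [34, 10, 21, 2, 7]


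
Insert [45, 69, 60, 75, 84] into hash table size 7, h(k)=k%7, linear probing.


Insert 45: h=3 -> slot 3
Insert 69: h=6 -> slot 6
Insert 60: h=4 -> slot 4
Insert 75: h=5 -> slot 5
Insert 84: h=0 -> slot 0

Table: [84, None, None, 45, 60, 75, 69]


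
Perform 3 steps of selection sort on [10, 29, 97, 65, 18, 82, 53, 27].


Initial: [10, 29, 97, 65, 18, 82, 53, 27]
Step 1: min=10 at 0
  Swap: [10, 29, 97, 65, 18, 82, 53, 27]
Step 2: min=18 at 4
  Swap: [10, 18, 97, 65, 29, 82, 53, 27]
Step 3: min=27 at 7
  Swap: [10, 18, 27, 65, 29, 82, 53, 97]

After 3 steps: [10, 18, 27, 65, 29, 82, 53, 97]


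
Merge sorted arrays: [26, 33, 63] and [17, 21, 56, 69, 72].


Take 17 from B
Take 21 from B
Take 26 from A
Take 33 from A
Take 56 from B
Take 63 from A

Merged: [17, 21, 26, 33, 56, 63, 69, 72]


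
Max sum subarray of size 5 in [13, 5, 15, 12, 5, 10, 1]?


[0:5]: 50
[1:6]: 47
[2:7]: 43

Max: 50 at [0:5]


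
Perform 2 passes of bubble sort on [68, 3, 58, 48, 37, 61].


Initial: [68, 3, 58, 48, 37, 61]
Pass 1: [3, 58, 48, 37, 61, 68] (5 swaps)
Pass 2: [3, 48, 37, 58, 61, 68] (2 swaps)

After 2 passes: [3, 48, 37, 58, 61, 68]


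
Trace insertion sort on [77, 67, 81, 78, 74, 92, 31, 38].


Initial: [77, 67, 81, 78, 74, 92, 31, 38]
Insert 67: [67, 77, 81, 78, 74, 92, 31, 38]
Insert 81: [67, 77, 81, 78, 74, 92, 31, 38]
Insert 78: [67, 77, 78, 81, 74, 92, 31, 38]
Insert 74: [67, 74, 77, 78, 81, 92, 31, 38]
Insert 92: [67, 74, 77, 78, 81, 92, 31, 38]
Insert 31: [31, 67, 74, 77, 78, 81, 92, 38]
Insert 38: [31, 38, 67, 74, 77, 78, 81, 92]

Sorted: [31, 38, 67, 74, 77, 78, 81, 92]


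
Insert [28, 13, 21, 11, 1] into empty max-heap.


Insert 28: [28]
Insert 13: [28, 13]
Insert 21: [28, 13, 21]
Insert 11: [28, 13, 21, 11]
Insert 1: [28, 13, 21, 11, 1]

Final heap: [28, 13, 21, 11, 1]


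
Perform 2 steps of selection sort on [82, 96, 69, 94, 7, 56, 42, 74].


Initial: [82, 96, 69, 94, 7, 56, 42, 74]
Step 1: min=7 at 4
  Swap: [7, 96, 69, 94, 82, 56, 42, 74]
Step 2: min=42 at 6
  Swap: [7, 42, 69, 94, 82, 56, 96, 74]

After 2 steps: [7, 42, 69, 94, 82, 56, 96, 74]


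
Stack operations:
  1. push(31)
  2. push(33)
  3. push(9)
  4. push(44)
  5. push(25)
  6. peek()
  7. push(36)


push(31) -> [31]
push(33) -> [31, 33]
push(9) -> [31, 33, 9]
push(44) -> [31, 33, 9, 44]
push(25) -> [31, 33, 9, 44, 25]
peek()->25
push(36) -> [31, 33, 9, 44, 25, 36]

Final stack: [31, 33, 9, 44, 25, 36]


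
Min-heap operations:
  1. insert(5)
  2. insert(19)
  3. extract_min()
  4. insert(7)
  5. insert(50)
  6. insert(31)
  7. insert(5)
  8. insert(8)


insert(5) -> [5]
insert(19) -> [5, 19]
extract_min()->5, [19]
insert(7) -> [7, 19]
insert(50) -> [7, 19, 50]
insert(31) -> [7, 19, 50, 31]
insert(5) -> [5, 7, 50, 31, 19]
insert(8) -> [5, 7, 8, 31, 19, 50]

Final heap: [5, 7, 8, 31, 19, 50]


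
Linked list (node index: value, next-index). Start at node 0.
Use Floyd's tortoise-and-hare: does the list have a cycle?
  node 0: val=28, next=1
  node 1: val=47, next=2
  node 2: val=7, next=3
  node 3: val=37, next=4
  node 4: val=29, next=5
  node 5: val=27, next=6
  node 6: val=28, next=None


Floyd's tortoise (slow, +1) and hare (fast, +2):
  init: slow=0, fast=0
  step 1: slow=1, fast=2
  step 2: slow=2, fast=4
  step 3: slow=3, fast=6
  step 4: fast -> None, no cycle

Cycle: no


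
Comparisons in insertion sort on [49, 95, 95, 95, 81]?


Algorithm: insertion sort
Input: [49, 95, 95, 95, 81]
Sorted: [49, 81, 95, 95, 95]

7


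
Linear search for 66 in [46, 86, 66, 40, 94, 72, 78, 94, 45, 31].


i=0: 46!=66
i=1: 86!=66
i=2: 66==66 found!

Found at 2, 3 comps


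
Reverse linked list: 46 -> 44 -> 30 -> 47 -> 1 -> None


Step 1: curr=46, set curr.next=prev(None) | reversed so far: 46
Step 2: curr=44, set curr.next=prev(46) | reversed so far: 44 -> 46
Step 3: curr=30, set curr.next=prev(44) | reversed so far: 30 -> 44 -> 46
Step 4: curr=47, set curr.next=prev(30) | reversed so far: 47 -> 30 -> 44 -> 46
Step 5: curr=1, set curr.next=prev(47) | reversed so far: 1 -> 47 -> 30 -> 44 -> 46

1 -> 47 -> 30 -> 44 -> 46 -> None


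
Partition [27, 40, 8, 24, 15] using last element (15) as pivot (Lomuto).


Pivot: 15
  8 <= 15: swap -> [8, 40, 27, 24, 15]
Place pivot at 1: [8, 15, 27, 24, 40]

Partitioned: [8, 15, 27, 24, 40]


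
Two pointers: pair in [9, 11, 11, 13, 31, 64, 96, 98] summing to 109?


lo=0(9)+hi=7(98)=107
lo=1(11)+hi=7(98)=109

Yes: 11+98=109


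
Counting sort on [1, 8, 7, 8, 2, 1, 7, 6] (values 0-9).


Input: [1, 8, 7, 8, 2, 1, 7, 6]
Counts: [0, 2, 1, 0, 0, 0, 1, 2, 2, 0]

Sorted: [1, 1, 2, 6, 7, 7, 8, 8]


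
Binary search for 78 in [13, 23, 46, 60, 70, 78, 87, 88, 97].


Step 1: lo=0, hi=8, mid=4, val=70
Step 2: lo=5, hi=8, mid=6, val=87
Step 3: lo=5, hi=5, mid=5, val=78

Found at index 5


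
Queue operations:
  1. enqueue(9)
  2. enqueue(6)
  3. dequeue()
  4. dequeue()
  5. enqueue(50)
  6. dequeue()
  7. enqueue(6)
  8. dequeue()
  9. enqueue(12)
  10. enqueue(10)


enqueue(9) -> [9]
enqueue(6) -> [9, 6]
dequeue()->9, [6]
dequeue()->6, []
enqueue(50) -> [50]
dequeue()->50, []
enqueue(6) -> [6]
dequeue()->6, []
enqueue(12) -> [12]
enqueue(10) -> [12, 10]

Final queue: [12, 10]


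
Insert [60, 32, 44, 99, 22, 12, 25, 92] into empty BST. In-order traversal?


Insert 60: root
Insert 32: L from 60
Insert 44: L from 60 -> R from 32
Insert 99: R from 60
Insert 22: L from 60 -> L from 32
Insert 12: L from 60 -> L from 32 -> L from 22
Insert 25: L from 60 -> L from 32 -> R from 22
Insert 92: R from 60 -> L from 99

In-order: [12, 22, 25, 32, 44, 60, 92, 99]


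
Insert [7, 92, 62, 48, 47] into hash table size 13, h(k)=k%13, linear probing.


Insert 7: h=7 -> slot 7
Insert 92: h=1 -> slot 1
Insert 62: h=10 -> slot 10
Insert 48: h=9 -> slot 9
Insert 47: h=8 -> slot 8

Table: [None, 92, None, None, None, None, None, 7, 47, 48, 62, None, None]


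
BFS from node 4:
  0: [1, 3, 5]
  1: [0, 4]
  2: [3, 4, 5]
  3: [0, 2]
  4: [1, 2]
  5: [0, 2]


Visit 4, enqueue [1, 2]
Visit 1, enqueue [0]
Visit 2, enqueue [3, 5]
Visit 0, enqueue []
Visit 3, enqueue []
Visit 5, enqueue []

BFS order: [4, 1, 2, 0, 3, 5]


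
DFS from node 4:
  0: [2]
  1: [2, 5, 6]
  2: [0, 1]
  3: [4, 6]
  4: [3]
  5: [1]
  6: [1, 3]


Visit 4, push [3]
Visit 3, push [6]
Visit 6, push [1]
Visit 1, push [5, 2]
Visit 2, push [0]
Visit 0, push []
Visit 5, push []

DFS order: [4, 3, 6, 1, 2, 0, 5]


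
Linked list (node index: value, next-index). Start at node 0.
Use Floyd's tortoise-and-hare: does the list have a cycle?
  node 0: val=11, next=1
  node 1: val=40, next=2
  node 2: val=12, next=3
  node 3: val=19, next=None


Floyd's tortoise (slow, +1) and hare (fast, +2):
  init: slow=0, fast=0
  step 1: slow=1, fast=2
  step 2: fast 2->3->None, no cycle

Cycle: no


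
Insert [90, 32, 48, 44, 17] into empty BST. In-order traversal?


Insert 90: root
Insert 32: L from 90
Insert 48: L from 90 -> R from 32
Insert 44: L from 90 -> R from 32 -> L from 48
Insert 17: L from 90 -> L from 32

In-order: [17, 32, 44, 48, 90]


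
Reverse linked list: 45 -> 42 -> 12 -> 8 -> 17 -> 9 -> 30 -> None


Step 1: curr=45, set curr.next=prev(None) | reversed so far: 45
Step 2: curr=42, set curr.next=prev(45) | reversed so far: 42 -> 45
Step 3: curr=12, set curr.next=prev(42) | reversed so far: 12 -> 42 -> 45
Step 4: curr=8, set curr.next=prev(12) | reversed so far: 8 -> 12 -> 42 -> 45
Step 5: curr=17, set curr.next=prev(8) | reversed so far: 17 -> 8 -> 12 -> 42 -> 45
Step 6: curr=9, set curr.next=prev(17) | reversed so far: 9 -> 17 -> 8 -> 12 -> 42 -> 45
Step 7: curr=30, set curr.next=prev(9) | reversed so far: 30 -> 9 -> 17 -> 8 -> 12 -> 42 -> 45

30 -> 9 -> 17 -> 8 -> 12 -> 42 -> 45 -> None


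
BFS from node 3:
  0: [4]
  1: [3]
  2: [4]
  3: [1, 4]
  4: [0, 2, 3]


Visit 3, enqueue [1, 4]
Visit 1, enqueue []
Visit 4, enqueue [0, 2]
Visit 0, enqueue []
Visit 2, enqueue []

BFS order: [3, 1, 4, 0, 2]


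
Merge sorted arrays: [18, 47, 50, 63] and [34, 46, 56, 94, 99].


Take 18 from A
Take 34 from B
Take 46 from B
Take 47 from A
Take 50 from A
Take 56 from B
Take 63 from A

Merged: [18, 34, 46, 47, 50, 56, 63, 94, 99]


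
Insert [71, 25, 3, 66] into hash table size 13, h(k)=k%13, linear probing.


Insert 71: h=6 -> slot 6
Insert 25: h=12 -> slot 12
Insert 3: h=3 -> slot 3
Insert 66: h=1 -> slot 1

Table: [None, 66, None, 3, None, None, 71, None, None, None, None, None, 25]


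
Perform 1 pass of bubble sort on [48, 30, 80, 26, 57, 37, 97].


Initial: [48, 30, 80, 26, 57, 37, 97]
Pass 1: [30, 48, 26, 57, 37, 80, 97] (4 swaps)

After 1 pass: [30, 48, 26, 57, 37, 80, 97]


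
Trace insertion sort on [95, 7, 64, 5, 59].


Initial: [95, 7, 64, 5, 59]
Insert 7: [7, 95, 64, 5, 59]
Insert 64: [7, 64, 95, 5, 59]
Insert 5: [5, 7, 64, 95, 59]
Insert 59: [5, 7, 59, 64, 95]

Sorted: [5, 7, 59, 64, 95]


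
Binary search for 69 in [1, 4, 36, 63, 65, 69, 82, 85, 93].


Step 1: lo=0, hi=8, mid=4, val=65
Step 2: lo=5, hi=8, mid=6, val=82
Step 3: lo=5, hi=5, mid=5, val=69

Found at index 5


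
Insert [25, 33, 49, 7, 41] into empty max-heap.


Insert 25: [25]
Insert 33: [33, 25]
Insert 49: [49, 25, 33]
Insert 7: [49, 25, 33, 7]
Insert 41: [49, 41, 33, 7, 25]

Final heap: [49, 41, 33, 7, 25]


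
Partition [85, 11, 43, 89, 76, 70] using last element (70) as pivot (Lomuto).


Pivot: 70
  11 <= 70: swap -> [11, 85, 43, 89, 76, 70]
  43 <= 70: swap -> [11, 43, 85, 89, 76, 70]
Place pivot at 2: [11, 43, 70, 89, 76, 85]

Partitioned: [11, 43, 70, 89, 76, 85]


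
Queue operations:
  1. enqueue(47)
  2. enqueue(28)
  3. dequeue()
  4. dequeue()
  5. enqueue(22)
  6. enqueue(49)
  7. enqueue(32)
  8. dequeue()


enqueue(47) -> [47]
enqueue(28) -> [47, 28]
dequeue()->47, [28]
dequeue()->28, []
enqueue(22) -> [22]
enqueue(49) -> [22, 49]
enqueue(32) -> [22, 49, 32]
dequeue()->22, [49, 32]

Final queue: [49, 32]
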